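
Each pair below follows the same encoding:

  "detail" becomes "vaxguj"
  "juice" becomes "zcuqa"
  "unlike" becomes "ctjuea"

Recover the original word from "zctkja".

jungle

This is an affine cipher: with a=0,…,z=25, each position x becomes (5x+6) mod 26.
Undoing it on zctkja: z(25)→21·(25−6)≡9=j; c(2)→21·(2−6)≡20=u; t(19)→21·(19−6)≡13=n; k(10)→21·(10−6)≡6=g; j(9)→21·(9−6)≡11=l; a(0)→21·(0−6)≡4=e (all mod 26).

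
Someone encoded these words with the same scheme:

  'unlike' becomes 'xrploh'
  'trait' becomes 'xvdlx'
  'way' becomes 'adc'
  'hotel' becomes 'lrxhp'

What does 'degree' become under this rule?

The shift depends on letter class: consonant n→r is +4, but vowel u→x is +3. The rule splits by letter class: vowels +3, consonants +4.
On degree: d(cons)+4=h, e(vowel)+3=h, g(cons)+4=k, r(cons)+4=v, e(vowel)+3=h, e(vowel)+3=h.

hhkvhh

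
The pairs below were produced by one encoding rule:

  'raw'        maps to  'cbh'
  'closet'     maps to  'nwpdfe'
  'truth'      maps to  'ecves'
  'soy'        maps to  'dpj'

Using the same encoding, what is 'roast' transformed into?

The shift depends on letter class: consonant r→c is +11, but vowel a→b is +1. Vowels shift forward by 1 and consonants shift forward by 11.
On roast: r(cons)+11=c, o(vowel)+1=p, a(vowel)+1=b, s(cons)+11=d, t(cons)+11=e.

cpbde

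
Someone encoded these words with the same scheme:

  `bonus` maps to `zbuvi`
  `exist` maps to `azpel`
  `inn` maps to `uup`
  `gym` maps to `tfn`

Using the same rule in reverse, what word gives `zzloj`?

The output letters match the input read backwards, each shifted +7: bonus reversed is sunob. Two steps: reverse the string, then apply a Caesar shift of +7.
Undoing it on zzloj: shift back: z−7=s, z−7=s, l−7=e, o−7=h, j−7=c → ssehc; then reverse → chess.

chess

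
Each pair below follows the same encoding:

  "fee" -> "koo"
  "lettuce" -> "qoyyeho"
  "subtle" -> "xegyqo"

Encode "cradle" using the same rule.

The shift depends on letter class: consonant f→k is +5, but vowel e→o is +10. Two shifts are in play — +10 for a/e/i/o/u, +5 for every other letter.
On cradle: c(cons)+5=h, r(cons)+5=w, a(vowel)+10=k, d(cons)+5=i, l(cons)+5=q, e(vowel)+10=o.

hwkiqo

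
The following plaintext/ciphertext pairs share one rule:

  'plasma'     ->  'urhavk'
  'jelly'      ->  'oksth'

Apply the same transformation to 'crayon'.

In plasma: p→u is +5, l→r is +6, a→h is +7, s→a is +8 — the shift increases by 1 each position. The shift increases by 1 at each position, starting from +5: 5, 6, 7, ….
Applying it to crayon: c+5=h, r+6=x, a+7=h, y+8=g, o+9=x, n+10=x.

hxhgxx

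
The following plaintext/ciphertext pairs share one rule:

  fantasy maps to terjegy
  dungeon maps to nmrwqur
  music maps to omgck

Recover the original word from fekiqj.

Each letter's alphabet position (a=0..z=25) is mapped through 3·x+4 mod 26 — an affine cipher.
Undoing it on fekiqj: f(5)→9·(5−4)≡9=j; e(4)→9·(4−4)≡0=a; k(10)→9·(10−4)≡2=c; i(8)→9·(8−4)≡10=k; q(16)→9·(16−4)≡4=e; j(9)→9·(9−4)≡19=t (all mod 26).

jacket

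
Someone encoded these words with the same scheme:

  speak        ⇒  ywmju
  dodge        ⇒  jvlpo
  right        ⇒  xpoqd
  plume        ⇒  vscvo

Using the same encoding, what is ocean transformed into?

ujmjx

In speak: s→y is +6, p→w is +7, e→m is +8, a→j is +9 — the shift increases by 1 each position. The shift increases by 1 at each position, starting from +6: 6, 7, 8, ….
Applying it to ocean: o+6=u, c+7=j, e+8=m, a+9=j, n+10=x.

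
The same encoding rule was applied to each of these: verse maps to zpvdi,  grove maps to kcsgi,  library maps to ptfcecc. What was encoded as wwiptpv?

Shifts by position in verse: pos 0: v→z (+4), pos 1: e→p (+11), pos 2: r→v (+4), pos 3: s→d (+11) — repeating every 2. The shifts repeat in a cycle of length 2: positions 0,1,… shift by +4, +11, then the pattern repeats.
Decoding wwiptpv: w−4=s, w−11=l, i−4=e, p−11=e, t−4=p, p−11=e, v−4=r.

sleeper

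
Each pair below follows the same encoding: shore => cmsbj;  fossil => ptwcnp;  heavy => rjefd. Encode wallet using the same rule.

Shifts by position in shore: pos 0: s→c (+10), pos 1: h→m (+5), pos 2: o→s (+4), pos 3: r→b (+10), pos 4: e→j (+5) — repeating every 3. The shifts repeat in a cycle of length 3: positions 0,1,… shift by +10, +5, +4, then the pattern repeats.
Applying it to wallet: w+10=g, a+5=f, l+4=p, l+10=v, e+5=j, t+4=x.

gfpvjx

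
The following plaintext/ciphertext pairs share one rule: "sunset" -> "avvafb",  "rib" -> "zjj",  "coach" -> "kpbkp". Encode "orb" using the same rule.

Two shifts are in play — +1 for a/e/i/o/u, +8 for every other letter.
For orb: o(vowel)+1=p, r(cons)+8=z, b(cons)+8=j.

pzj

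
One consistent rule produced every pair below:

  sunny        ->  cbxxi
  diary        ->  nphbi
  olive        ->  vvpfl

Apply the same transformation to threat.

Two shifts are in play — +7 for a/e/i/o/u, +10 for every other letter.
Applying it to threat: t(cons)+10=d, h(cons)+10=r, r(cons)+10=b, e(vowel)+7=l, a(vowel)+7=h, t(cons)+10=d.

drblhd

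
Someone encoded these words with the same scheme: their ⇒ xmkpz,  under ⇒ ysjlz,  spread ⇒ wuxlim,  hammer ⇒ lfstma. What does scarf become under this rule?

In their: t→x is +4, h→m is +5, e→k is +6, i→p is +7 — the shift increases by 1 each position. The shift increases by 1 at each position, starting from +4: 4, 5, 6, ….
For scarf: s+4=w, c+5=h, a+6=g, r+7=y, f+8=n.

whgyn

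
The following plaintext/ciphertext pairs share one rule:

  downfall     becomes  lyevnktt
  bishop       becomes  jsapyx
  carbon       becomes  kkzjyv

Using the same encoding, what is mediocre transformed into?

uolsykzo

The shift depends on letter class: consonant d→l is +8, but vowel o→y is +10. The rule splits by letter class: vowels +10, consonants +8.
Applying it to mediocre: m(cons)+8=u, e(vowel)+10=o, d(cons)+8=l, i(vowel)+10=s, o(vowel)+10=y, c(cons)+8=k, r(cons)+8=z, e(vowel)+10=o.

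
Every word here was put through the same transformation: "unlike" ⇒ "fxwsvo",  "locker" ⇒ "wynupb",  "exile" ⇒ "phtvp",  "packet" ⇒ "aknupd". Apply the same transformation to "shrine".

drcsyo

Shifts by position in unlike: pos 0: u→f (+11), pos 1: n→x (+10), pos 2: l→w (+11), pos 3: i→s (+10) — repeating every 2. The shifts repeat in a cycle of length 2: positions 0,1,… shift by +11, +10, then the pattern repeats.
On shrine: s+11=d, h+10=r, r+11=c, i+10=s, n+11=y, e+10=o.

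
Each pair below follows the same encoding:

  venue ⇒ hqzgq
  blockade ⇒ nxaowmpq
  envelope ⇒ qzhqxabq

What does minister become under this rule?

Compare letters: v→h is +12, e→q is +12, n→z is +12 — a constant shift. Every letter moves 12 places later in the alphabet, wrapping around z→a.
On minister: m+12=y, i+12=u, n+12=z, i+12=u, s+12=e, t+12=f, e+12=q, r+12=d.

yuzuefqd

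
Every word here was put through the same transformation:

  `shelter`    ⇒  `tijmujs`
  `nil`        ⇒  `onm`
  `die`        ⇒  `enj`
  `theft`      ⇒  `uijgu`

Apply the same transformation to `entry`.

jousz

The rule splits by letter class: vowels +5, consonants +1.
On entry: e(vowel)+5=j, n(cons)+1=o, t(cons)+1=u, r(cons)+1=s, y(cons)+1=z.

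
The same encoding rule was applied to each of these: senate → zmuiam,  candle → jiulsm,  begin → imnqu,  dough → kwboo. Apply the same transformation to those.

apval

The shifts repeat in a cycle of length 2: positions 0,1,… shift by +7, +8, then the pattern repeats.
For those: t+7=a, h+8=p, o+7=v, s+8=a, e+7=l.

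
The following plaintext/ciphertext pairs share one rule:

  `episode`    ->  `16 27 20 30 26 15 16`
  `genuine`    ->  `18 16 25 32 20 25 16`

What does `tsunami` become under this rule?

31 30 32 25 12 24 20

e is letter #5 and maps to 16: an offset of 11. Letters become their 1-based position plus 11 (so a→12, b→13, …).
On tsunami: t=20→31, s=19→30, u=21→32, n=14→25, a=1→12, m=13→24, i=9→20.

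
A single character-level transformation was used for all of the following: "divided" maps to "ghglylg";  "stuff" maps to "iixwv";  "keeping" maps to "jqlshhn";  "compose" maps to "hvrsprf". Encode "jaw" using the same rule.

The word is reversed, then every letter is shifted forward by 3.
Applying it to jaw: reverse → waj; then shift: w+3=z, a+3=d, j+3=m.

zdm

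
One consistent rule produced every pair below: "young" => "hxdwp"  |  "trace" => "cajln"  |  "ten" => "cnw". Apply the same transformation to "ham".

It's a constant shift of +9 (ROT9).
For ham: h+9=q, a+9=j, m+9=v.

qjv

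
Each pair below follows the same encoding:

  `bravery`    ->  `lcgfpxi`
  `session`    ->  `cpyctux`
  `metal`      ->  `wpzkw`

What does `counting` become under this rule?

mzaxeoxr

Shifts by position in bravery: pos 0: b→l (+10), pos 1: r→c (+11), pos 2: a→g (+6), pos 3: v→f (+10), pos 4: e→p (+11), pos 5: r→x (+6) — repeating every 3. A repeating key of period 3 is used — shifts +10, +11, +6 over and over.
On counting: c+10=m, o+11=z, u+6=a, n+10=x, t+11=e, i+6=o, n+10=x, g+11=r.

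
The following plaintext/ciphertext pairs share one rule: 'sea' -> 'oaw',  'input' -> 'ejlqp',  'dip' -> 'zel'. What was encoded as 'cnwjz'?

grand

This is a Caesar cipher with shift 22.
Undoing it on cnwjz: c−22=g, n−22=r, w−22=a, j−22=n, z−22=d.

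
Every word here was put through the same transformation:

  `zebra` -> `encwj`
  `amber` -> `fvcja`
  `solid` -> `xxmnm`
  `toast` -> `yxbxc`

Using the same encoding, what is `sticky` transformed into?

A repeating key of period 3 is used — shifts +5, +9, +1 over and over.
Applying it to sticky: s+5=x, t+9=c, i+1=j, c+5=h, k+9=t, y+1=z.

xcjhtz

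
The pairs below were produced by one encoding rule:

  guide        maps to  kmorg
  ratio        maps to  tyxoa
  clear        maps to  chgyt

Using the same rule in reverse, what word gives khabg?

glove

This is an affine cipher: with a=0,…,z=25, each position x becomes (15x+24) mod 26.
Undoing it on khabg: k(10)→7·(10−24)≡6=g; h(7)→7·(7−24)≡11=l; a(0)→7·(0−24)≡14=o; b(1)→7·(1−24)≡21=v; g(6)→7·(6−24)≡4=e (all mod 26).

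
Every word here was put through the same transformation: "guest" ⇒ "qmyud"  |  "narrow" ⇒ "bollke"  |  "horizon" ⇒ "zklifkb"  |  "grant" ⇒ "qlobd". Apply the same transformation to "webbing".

Each letter's alphabet position (a=0..z=25) is mapped through 9·x+14 mod 26 — an affine cipher.
For webbing: w(22)→9·22+14≡4=e; e(4)→9·4+14≡24=y; b(1)→9·1+14≡23=x; b(1)→9·1+14≡23=x; i(8)→9·8+14≡8=i; n(13)→9·13+14≡1=b; g(6)→9·6+14≡16=q (all mod 26).

eyxxibq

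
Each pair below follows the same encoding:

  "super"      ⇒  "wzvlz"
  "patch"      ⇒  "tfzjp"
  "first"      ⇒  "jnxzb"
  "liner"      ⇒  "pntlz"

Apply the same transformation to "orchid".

swioqm

In super: s→w is +4, u→z is +5, p→v is +6, e→l is +7 — the shift increases by 1 each position. Letter i (0-indexed) is shifted by i+4, so successive shifts are 4, 5, 6, ….
For orchid: o+4=s, r+5=w, c+6=i, h+7=o, i+8=q, d+9=m.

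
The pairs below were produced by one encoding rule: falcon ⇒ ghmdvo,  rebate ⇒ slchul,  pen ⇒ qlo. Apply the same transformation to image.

Two shifts are in play — +7 for a/e/i/o/u, +1 for every other letter.
On image: i(vowel)+7=p, m(cons)+1=n, a(vowel)+7=h, g(cons)+1=h, e(vowel)+7=l.

pnhhl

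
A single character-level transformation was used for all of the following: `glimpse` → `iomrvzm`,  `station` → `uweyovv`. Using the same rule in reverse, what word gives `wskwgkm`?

upgrade

In glimpse: g→i is +2, l→o is +3, i→m is +4, m→r is +5 — the shift increases by 1 each position. Letter i (0-indexed) is shifted by i+2, so successive shifts are 2, 3, 4, ….
Undoing it on wskwgkm: w−2=u, s−3=p, k−4=g, w−5=r, g−6=a, k−7=d, m−8=e.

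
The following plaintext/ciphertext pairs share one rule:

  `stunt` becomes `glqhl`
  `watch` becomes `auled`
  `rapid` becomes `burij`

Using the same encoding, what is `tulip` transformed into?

lqxir

s(18)→g(6) and t(19)→l(11) fit y≡5x+20 (mod 26); the inverse of 5 mod 26 is 21. Treating letters as 0–25, the rule is x ↦ 5x + 20 (mod 26).
For tulip: t(19)→5·19+20≡11=l; u(20)→5·20+20≡16=q; l(11)→5·11+20≡23=x; i(8)→5·8+20≡8=i; p(15)→5·15+20≡17=r (all mod 26).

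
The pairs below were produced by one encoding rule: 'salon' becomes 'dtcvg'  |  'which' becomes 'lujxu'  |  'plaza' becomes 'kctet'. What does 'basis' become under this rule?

Treating letters as 0–25, the rule is x ↦ 15x + 19 (mod 26).
Applying it to basis: b(1)→15·1+19≡8=i; a(0)→15·0+19≡19=t; s(18)→15·18+19≡3=d; i(8)→15·8+19≡9=j; s(18)→15·18+19≡3=d (all mod 26).

itdjd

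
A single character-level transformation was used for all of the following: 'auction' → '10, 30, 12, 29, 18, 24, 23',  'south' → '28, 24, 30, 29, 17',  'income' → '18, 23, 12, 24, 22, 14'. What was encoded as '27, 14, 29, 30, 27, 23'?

a is letter #1 and maps to 10: an offset of 9. Letters become their 1-based position plus 9 (so a→10, b→11, …).
Decoding 27, 14, 29, 30, 27, 23: 27→(27−9)÷1=18=r, 14→(14−9)÷1=5=e, 29→(29−9)÷1=20=t, 30→(30−9)÷1=21=u, 27→(27−9)÷1=18=r, 23→(23−9)÷1=14=n.

return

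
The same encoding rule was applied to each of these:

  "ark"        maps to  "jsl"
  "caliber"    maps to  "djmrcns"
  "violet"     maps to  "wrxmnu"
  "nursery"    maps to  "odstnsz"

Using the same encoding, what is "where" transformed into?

xinsn

The shift depends on letter class: consonant r→s is +1, but vowel a→j is +9. Vowels shift forward by 9 and consonants shift forward by 1.
On where: w(cons)+1=x, h(cons)+1=i, e(vowel)+9=n, r(cons)+1=s, e(vowel)+9=n.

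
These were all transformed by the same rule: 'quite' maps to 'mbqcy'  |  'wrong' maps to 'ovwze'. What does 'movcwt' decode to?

lounge

The output letters match the input read backwards, each shifted +8: quite reversed is etiuq. Read the word backwards and shift each letter +8.
Decoding movcwt: shift back: m−8=e, o−8=g, v−8=n, c−8=u, w−8=o, t−8=l → egnuol; then reverse → lounge.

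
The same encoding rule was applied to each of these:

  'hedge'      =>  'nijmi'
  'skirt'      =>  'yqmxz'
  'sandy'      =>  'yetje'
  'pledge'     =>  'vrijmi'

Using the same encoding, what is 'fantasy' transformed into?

Two shifts are in play — +4 for a/e/i/o/u, +6 for every other letter.
On fantasy: f(cons)+6=l, a(vowel)+4=e, n(cons)+6=t, t(cons)+6=z, a(vowel)+4=e, s(cons)+6=y, y(cons)+6=e.

letzeye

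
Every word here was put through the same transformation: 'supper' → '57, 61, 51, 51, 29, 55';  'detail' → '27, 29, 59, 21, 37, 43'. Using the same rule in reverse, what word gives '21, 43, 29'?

ale

s(#19)→57 and u(#21)→61: differences scale by 2, so n = 2·pos + 19. With a=1..z=26, the number is 2·pos + 19.
Reversing it on 21, 43, 29: 21→(21−19)÷2=1=a, 43→(43−19)÷2=12=l, 29→(29−19)÷2=5=e.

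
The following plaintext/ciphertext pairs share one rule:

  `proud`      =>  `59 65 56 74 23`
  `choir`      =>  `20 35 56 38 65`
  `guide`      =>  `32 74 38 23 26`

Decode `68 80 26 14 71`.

sweat

p(#16)→59 and r(#18)→65: differences scale by 3, so n = 3·pos + 11. Each letter becomes 3×(its alphabet position, a=1..z=26) + 11.
Undoing it on 68 80 26 14 71: 68→(68−11)÷3=19=s, 80→(80−11)÷3=23=w, 26→(26−11)÷3=5=e, 14→(14−11)÷3=1=a, 71→(71−11)÷3=20=t.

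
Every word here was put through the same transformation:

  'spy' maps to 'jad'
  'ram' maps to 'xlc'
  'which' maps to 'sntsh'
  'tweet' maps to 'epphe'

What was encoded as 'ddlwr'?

glass

Two steps: reverse the string, then apply a Caesar shift of +11.
Reversing it on ddlwr: shift back: d−11=s, d−11=s, l−11=a, w−11=l, r−11=g → ssalg; then reverse → glass.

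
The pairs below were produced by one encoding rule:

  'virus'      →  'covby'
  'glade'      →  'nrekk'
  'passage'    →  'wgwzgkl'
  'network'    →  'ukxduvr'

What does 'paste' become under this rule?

wgwak

Shifts by position in virus: pos 0: v→c (+7), pos 1: i→o (+6), pos 2: r→v (+4), pos 3: u→b (+7), pos 4: s→y (+6) — repeating every 3. It's a Vigenère-style cipher with numeric key [7,6,4]: position i shifts by key[i mod 3].
On paste: p+7=w, a+6=g, s+4=w, t+7=a, e+6=k.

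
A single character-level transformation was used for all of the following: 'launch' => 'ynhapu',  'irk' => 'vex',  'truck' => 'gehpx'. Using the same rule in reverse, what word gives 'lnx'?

yak

It's a constant shift of +13 (ROT13).
Reversing it on lnx: l−13=y, n−13=a, x−13=k.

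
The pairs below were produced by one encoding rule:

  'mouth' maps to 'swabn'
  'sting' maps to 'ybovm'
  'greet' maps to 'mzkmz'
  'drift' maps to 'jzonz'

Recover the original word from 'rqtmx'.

liner

The shifts repeat in a cycle of length 2: positions 0,1,… shift by +6, +8, then the pattern repeats.
Reversing it on rqtmx: r−6=l, q−8=i, t−6=n, m−8=e, x−6=r.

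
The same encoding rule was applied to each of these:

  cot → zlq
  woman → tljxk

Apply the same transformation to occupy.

lzzrmv

Compare letters: c→z is +23, o→l is +23, t→q is +23 — a constant shift. It's a constant shift of +23 (ROT23).
For occupy: o+23=l, c+23=z, c+23=z, u+23=r, p+23=m, y+23=v.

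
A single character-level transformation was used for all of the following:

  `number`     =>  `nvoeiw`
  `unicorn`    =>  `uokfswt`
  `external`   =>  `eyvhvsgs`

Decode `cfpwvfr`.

central

In number: n→n is +0, u→v is +1, m→o is +2, b→e is +3 — the shift increases by 1 each position. Letter i (0-indexed) is shifted by i+0, so successive shifts are 0, 1, 2, ….
Undoing it on cfpwvfr: c−0=c, f−1=e, p−2=n, w−3=t, v−4=r, f−5=a, r−6=l.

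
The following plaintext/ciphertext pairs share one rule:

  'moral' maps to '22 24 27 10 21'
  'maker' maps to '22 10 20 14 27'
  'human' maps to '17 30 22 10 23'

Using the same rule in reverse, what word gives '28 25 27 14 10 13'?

Each letter is replaced by its alphabet position (a=1..z=26) + 9.
Reversing it on 28 25 27 14 10 13: 28→(28−9)÷1=19=s, 25→(25−9)÷1=16=p, 27→(27−9)÷1=18=r, 14→(14−9)÷1=5=e, 10→(10−9)÷1=1=a, 13→(13−9)÷1=4=d.

spread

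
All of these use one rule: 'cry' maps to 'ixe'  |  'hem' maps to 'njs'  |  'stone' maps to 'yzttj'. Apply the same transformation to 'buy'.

hze

The shift depends on letter class: consonant c→i is +6, but vowel e→j is +5. Two shifts are in play — +5 for a/e/i/o/u, +6 for every other letter.
On buy: b(cons)+6=h, u(vowel)+5=z, y(cons)+6=e.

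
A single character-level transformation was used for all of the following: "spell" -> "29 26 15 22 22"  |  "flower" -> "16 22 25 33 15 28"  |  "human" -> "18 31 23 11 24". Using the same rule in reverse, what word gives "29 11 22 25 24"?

s is letter #19 and maps to 29: an offset of 10. Each letter is replaced by its alphabet position (a=1..z=26) + 10.
Undoing it on 29 11 22 25 24: 29→(29−10)÷1=19=s, 11→(11−10)÷1=1=a, 22→(22−10)÷1=12=l, 25→(25−10)÷1=15=o, 24→(24−10)÷1=14=n.

salon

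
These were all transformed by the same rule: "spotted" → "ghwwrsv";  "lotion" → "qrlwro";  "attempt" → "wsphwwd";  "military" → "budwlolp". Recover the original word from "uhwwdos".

platter

Two steps: reverse the string, then apply a Caesar shift of +3.
Reversing it on uhwwdos: shift back: u−3=r, h−3=e, w−3=t, w−3=t, d−3=a, o−3=l, s−3=p → rettalp; then reverse → platter.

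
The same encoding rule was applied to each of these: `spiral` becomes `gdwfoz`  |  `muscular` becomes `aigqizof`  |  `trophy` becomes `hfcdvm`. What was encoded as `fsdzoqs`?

Compare letters: s→g is +14, p→d is +14, i→w is +14 — a constant shift. This is a Caesar cipher with shift 14.
Undoing it on fsdzoqs: f−14=r, s−14=e, d−14=p, z−14=l, o−14=a, q−14=c, s−14=e.

replace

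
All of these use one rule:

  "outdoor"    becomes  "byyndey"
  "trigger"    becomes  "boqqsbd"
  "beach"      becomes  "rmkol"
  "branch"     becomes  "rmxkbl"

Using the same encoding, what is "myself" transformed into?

The word is reversed, then every letter is shifted forward by 10.
On myself: reverse → flesym; then shift: f+10=p, l+10=v, e+10=o, s+10=c, y+10=i, m+10=w.

pvociw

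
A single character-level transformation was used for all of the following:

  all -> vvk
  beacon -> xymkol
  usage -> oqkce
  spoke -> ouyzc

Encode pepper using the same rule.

The output letters match the input read backwards, each shifted +10: all reversed is lla. The word is reversed, then every letter is shifted forward by 10.
On pepper: reverse → reppep; then shift: r+10=b, e+10=o, p+10=z, p+10=z, e+10=o, p+10=z.

bozzoz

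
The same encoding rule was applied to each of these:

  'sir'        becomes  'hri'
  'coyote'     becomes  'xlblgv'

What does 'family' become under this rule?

uznrob

Each letter is replaced by its mirror in the alphabet: a↔z, b↔y, c↔x, and so on (the Atbash cipher).
For family: f↔u, a↔z, m↔n, i↔r, l↔o, y↔b.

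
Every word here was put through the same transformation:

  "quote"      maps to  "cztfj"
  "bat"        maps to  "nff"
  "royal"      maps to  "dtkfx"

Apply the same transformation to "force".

The rule splits by letter class: vowels +5, consonants +12.
For force: f(cons)+12=r, o(vowel)+5=t, r(cons)+12=d, c(cons)+12=o, e(vowel)+5=j.

rtdoj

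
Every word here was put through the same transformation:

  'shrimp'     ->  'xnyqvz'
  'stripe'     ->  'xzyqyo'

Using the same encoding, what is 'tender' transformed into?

ykulnb

In shrimp: s→x is +5, h→n is +6, r→y is +7, i→q is +8 — the shift increases by 1 each position. The shift increases by 1 at each position, starting from +5: 5, 6, 7, ….
On tender: t+5=y, e+6=k, n+7=u, d+8=l, e+9=n, r+10=b.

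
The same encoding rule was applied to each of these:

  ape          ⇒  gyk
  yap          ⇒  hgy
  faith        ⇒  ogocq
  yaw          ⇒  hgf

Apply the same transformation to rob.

The shift depends on letter class: consonant p→y is +9, but vowel a→g is +6. Two shifts are in play — +6 for a/e/i/o/u, +9 for every other letter.
For rob: r(cons)+9=a, o(vowel)+6=u, b(cons)+9=k.

auk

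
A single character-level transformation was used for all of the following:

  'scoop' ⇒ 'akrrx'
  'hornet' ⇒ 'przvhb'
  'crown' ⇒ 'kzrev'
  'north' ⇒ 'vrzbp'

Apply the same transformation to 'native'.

vdbldh

The shift depends on letter class: consonant s→a is +8, but vowel o→r is +3. Two shifts are in play — +3 for a/e/i/o/u, +8 for every other letter.
For native: n(cons)+8=v, a(vowel)+3=d, t(cons)+8=b, i(vowel)+3=l, v(cons)+8=d, e(vowel)+3=h.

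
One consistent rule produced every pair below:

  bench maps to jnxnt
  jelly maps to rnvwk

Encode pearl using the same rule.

xnkcx

In bench: b→j is +8, e→n is +9, n→x is +10, c→n is +11 — the shift increases by 1 each position. Letter i (0-indexed) is shifted by i+8, so successive shifts are 8, 9, 10, ….
On pearl: p+8=x, e+9=n, a+10=k, r+11=c, l+12=x.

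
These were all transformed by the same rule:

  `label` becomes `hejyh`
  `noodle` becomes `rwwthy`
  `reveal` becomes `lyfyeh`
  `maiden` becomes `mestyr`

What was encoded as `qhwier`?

slogan

l(11)→h(7) and a(0)→e(4) fit y≡5x+4 (mod 26); the inverse of 5 mod 26 is 21. Each letter's alphabet position (a=0..z=25) is mapped through 5·x+4 mod 26 — an affine cipher.
Undoing it on qhwier: q(16)→21·(16−4)≡18=s; h(7)→21·(7−4)≡11=l; w(22)→21·(22−4)≡14=o; i(8)→21·(8−4)≡6=g; e(4)→21·(4−4)≡0=a; r(17)→21·(17−4)≡13=n (all mod 26).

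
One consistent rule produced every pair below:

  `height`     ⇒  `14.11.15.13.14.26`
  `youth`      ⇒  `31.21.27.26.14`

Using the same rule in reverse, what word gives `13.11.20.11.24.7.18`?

general

h is letter #8 and maps to 14: an offset of 6. Each letter is replaced by its alphabet position (a=1..z=26) + 6.
Decoding 13.11.20.11.24.7.18: 13→(13−6)÷1=7=g, 11→(11−6)÷1=5=e, 20→(20−6)÷1=14=n, 11→(11−6)÷1=5=e, 24→(24−6)÷1=18=r, 7→(7−6)÷1=1=a, 18→(18−6)÷1=12=l.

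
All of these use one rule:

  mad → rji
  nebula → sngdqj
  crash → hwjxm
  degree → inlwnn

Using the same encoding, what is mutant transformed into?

The shift depends on letter class: consonant m→r is +5, but vowel a→j is +9. Two shifts are in play — +9 for a/e/i/o/u, +5 for every other letter.
For mutant: m(cons)+5=r, u(vowel)+9=d, t(cons)+5=y, a(vowel)+9=j, n(cons)+5=s, t(cons)+5=y.

rdyjsy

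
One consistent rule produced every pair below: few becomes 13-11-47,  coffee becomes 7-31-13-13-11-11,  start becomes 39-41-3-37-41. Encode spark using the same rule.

39-33-3-37-23

The formula is n = 2×(alphabet index, a=1) + 1.
Applying it to spark: s=19→39, p=16→33, a=1→3, r=18→37, k=11→23.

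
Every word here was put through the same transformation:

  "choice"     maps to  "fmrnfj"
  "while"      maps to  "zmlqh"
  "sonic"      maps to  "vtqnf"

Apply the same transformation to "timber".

It's a Vigenère-style cipher with numeric key [3,5]: position i shifts by key[i mod 2].
For timber: t+3=w, i+5=n, m+3=p, b+5=g, e+3=h, r+5=w.

wnpghw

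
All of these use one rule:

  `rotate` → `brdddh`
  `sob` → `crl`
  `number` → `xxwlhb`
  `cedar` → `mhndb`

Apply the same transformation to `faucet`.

The shift depends on letter class: consonant r→b is +10, but vowel o→r is +3. Vowels shift forward by 3 and consonants shift forward by 10.
On faucet: f(cons)+10=p, a(vowel)+3=d, u(vowel)+3=x, c(cons)+10=m, e(vowel)+3=h, t(cons)+10=d.

pdxmhd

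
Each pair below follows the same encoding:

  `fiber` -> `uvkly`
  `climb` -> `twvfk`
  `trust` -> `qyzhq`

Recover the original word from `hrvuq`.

Treating letters as 0–25, the rule is x ↦ 9x + 1 (mod 26).
Undoing it on hrvuq: h(7)→3·(7−1)≡18=s; r(17)→3·(17−1)≡22=w; v(21)→3·(21−1)≡8=i; u(20)→3·(20−1)≡5=f; q(16)→3·(16−1)≡19=t (all mod 26).

swift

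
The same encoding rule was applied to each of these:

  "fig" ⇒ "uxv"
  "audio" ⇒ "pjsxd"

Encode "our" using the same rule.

It's a constant shift of +15 (ROT15).
For our: o+15=d, u+15=j, r+15=g.

djg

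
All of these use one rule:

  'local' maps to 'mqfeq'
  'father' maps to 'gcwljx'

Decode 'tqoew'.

solar

In local: l→m is +1, o→q is +2, c→f is +3, a→e is +4 — the shift increases by 1 each position. Each letter shifts forward by (position + 1), i.e. 1, 2, 3, … — the shift grows by one for each successive letter.
Reversing it on tqoew: t−1=s, q−2=o, o−3=l, e−4=a, w−5=r.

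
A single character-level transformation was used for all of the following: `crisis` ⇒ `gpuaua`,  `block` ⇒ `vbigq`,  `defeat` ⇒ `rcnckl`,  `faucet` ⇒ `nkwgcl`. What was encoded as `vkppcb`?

barrel

c(2)→g(6) and r(17)→p(15) fit y≡11x+10 (mod 26); the inverse of 11 mod 26 is 19. Treating letters as 0–25, the rule is x ↦ 11x + 10 (mod 26).
Decoding vkppcb: v(21)→19·(21−10)≡1=b; k(10)→19·(10−10)≡0=a; p(15)→19·(15−10)≡17=r; p(15)→19·(15−10)≡17=r; c(2)→19·(2−10)≡4=e; b(1)→19·(1−10)≡11=l (all mod 26).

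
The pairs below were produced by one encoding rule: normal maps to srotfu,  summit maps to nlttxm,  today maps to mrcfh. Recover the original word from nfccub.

n(13)→s(18) and o(14)→r(17) fit y≡25x+5 (mod 26); the inverse of 25 mod 26 is 25. Treating letters as 0–25, the rule is x ↦ 25x + 5 (mod 26).
Reversing it on nfccub: n(13)→25·(13−5)≡18=s; f(5)→25·(5−5)≡0=a; c(2)→25·(2−5)≡3=d; c(2)→25·(2−5)≡3=d; u(20)→25·(20−5)≡11=l; b(1)→25·(1−5)≡4=e (all mod 26).

saddle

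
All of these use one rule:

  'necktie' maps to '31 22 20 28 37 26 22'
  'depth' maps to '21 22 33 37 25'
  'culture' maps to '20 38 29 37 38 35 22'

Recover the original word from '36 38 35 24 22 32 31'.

n is letter #14 and maps to 31: an offset of 17. The number is (letter's place in the alphabet, a=1) + 17.
Reversing it on 36 38 35 24 22 32 31: 36→(36−17)÷1=19=s, 38→(38−17)÷1=21=u, 35→(35−17)÷1=18=r, 24→(24−17)÷1=7=g, 22→(22−17)÷1=5=e, 32→(32−17)÷1=15=o, 31→(31−17)÷1=14=n.

surgeon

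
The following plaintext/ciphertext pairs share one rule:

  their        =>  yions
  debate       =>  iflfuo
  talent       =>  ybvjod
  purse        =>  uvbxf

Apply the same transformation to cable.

Shifts by position in their: pos 0: t→y (+5), pos 1: h→i (+1), pos 2: e→o (+10), pos 3: i→n (+5), pos 4: r→s (+1) — repeating every 3. The shifts repeat in a cycle of length 3: positions 0,1,… shift by +5, +1, +10, then the pattern repeats.
Applying it to cable: c+5=h, a+1=b, b+10=l, l+5=q, e+1=f.

hblqf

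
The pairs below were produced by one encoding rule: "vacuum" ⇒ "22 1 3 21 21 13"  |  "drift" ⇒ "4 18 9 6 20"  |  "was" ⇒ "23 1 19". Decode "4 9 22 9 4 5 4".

v is letter #22 and maps to 22: an offset of 0. Each letter is replaced by its alphabet position (a=1, b=2, …, z=26).
Reversing it on 4 9 22 9 4 5 4: 4=d, 9=i, 22=v, 9=i, 4=d, 5=e, 4=d.

divided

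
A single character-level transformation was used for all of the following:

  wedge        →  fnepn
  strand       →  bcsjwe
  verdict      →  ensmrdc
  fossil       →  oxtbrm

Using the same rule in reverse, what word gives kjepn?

Shifts by position in wedge: pos 0: w→f (+9), pos 1: e→n (+9), pos 2: d→e (+1), pos 3: g→p (+9), pos 4: e→n (+9) — repeating every 3. A repeating key of period 3 is used — shifts +9, +9, +1 over and over.
Reversing it on kjepn: k−9=b, j−9=a, e−1=d, p−9=g, n−9=e.

badge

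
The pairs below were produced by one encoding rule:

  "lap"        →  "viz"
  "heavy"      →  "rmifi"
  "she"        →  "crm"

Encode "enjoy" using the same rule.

mxtwi

The shift depends on letter class: consonant l→v is +10, but vowel a→i is +8. Two shifts are in play — +8 for a/e/i/o/u, +10 for every other letter.
Applying it to enjoy: e(vowel)+8=m, n(cons)+10=x, j(cons)+10=t, o(vowel)+8=w, y(cons)+10=i.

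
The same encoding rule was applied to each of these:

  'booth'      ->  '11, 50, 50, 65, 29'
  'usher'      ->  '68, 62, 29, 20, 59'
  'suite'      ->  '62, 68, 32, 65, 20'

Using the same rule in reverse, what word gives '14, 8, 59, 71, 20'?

The formula is n = 3×(alphabet index, a=1) + 5.
Decoding 14, 8, 59, 71, 20: 14→(14−5)÷3=3=c, 8→(8−5)÷3=1=a, 59→(59−5)÷3=18=r, 71→(71−5)÷3=22=v, 20→(20−5)÷3=5=e.

carve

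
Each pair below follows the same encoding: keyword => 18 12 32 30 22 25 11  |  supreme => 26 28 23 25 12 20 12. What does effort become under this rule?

12 13 13 22 25 27

k is letter #11 and maps to 18: an offset of 7. Each letter is replaced by its alphabet position (a=1..z=26) + 7.
For effort: e=5→12, f=6→13, f=6→13, o=15→22, r=18→25, t=20→27.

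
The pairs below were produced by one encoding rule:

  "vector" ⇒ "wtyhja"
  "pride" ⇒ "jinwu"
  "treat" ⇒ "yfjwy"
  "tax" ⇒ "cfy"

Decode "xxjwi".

The output letters match the input read backwards, each shifted +5: vector reversed is rotcev. The word is reversed, then every letter is shifted forward by 5.
Decoding xxjwi: shift back: x−5=s, x−5=s, j−5=e, w−5=r, i−5=d → sserd; then reverse → dress.

dress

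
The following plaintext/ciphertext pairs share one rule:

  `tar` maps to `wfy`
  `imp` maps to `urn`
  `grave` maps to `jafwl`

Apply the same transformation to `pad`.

ifu

The output letters match the input read backwards, each shifted +5: tar reversed is rat. The word is reversed, then every letter is shifted forward by 5.
On pad: reverse → dap; then shift: d+5=i, a+5=f, p+5=u.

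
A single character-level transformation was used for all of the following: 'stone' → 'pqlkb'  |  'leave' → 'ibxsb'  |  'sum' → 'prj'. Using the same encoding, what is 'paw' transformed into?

mxt

Compare letters: s→p is +23, t→q is +23, o→l is +23 — a constant shift. It's a constant shift of +23 (ROT23).
For paw: p+23=m, a+23=x, w+23=t.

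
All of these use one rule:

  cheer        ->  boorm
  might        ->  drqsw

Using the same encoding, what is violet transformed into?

dovysf

The output letters match the input read backwards, each shifted +10: cheer reversed is reehc. The word is reversed, then every letter is shifted forward by 10.
On violet: reverse → teloiv; then shift: t+10=d, e+10=o, l+10=v, o+10=y, i+10=s, v+10=f.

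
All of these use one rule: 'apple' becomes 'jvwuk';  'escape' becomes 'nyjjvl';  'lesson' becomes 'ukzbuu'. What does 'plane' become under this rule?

Shifts by position in apple: pos 0: a→j (+9), pos 1: p→v (+6), pos 2: p→w (+7), pos 3: l→u (+9), pos 4: e→k (+6) — repeating every 3. The shifts repeat in a cycle of length 3: positions 0,1,… shift by +9, +6, +7, then the pattern repeats.
On plane: p+9=y, l+6=r, a+7=h, n+9=w, e+6=k.

yrhwk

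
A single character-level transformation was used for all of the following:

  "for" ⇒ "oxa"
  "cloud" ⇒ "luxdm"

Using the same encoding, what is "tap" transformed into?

Compare letters: f→o is +9, o→x is +9, r→a is +9 — a constant shift. This is a Caesar cipher with shift 9.
On tap: t+9=c, a+9=j, p+9=y.

cjy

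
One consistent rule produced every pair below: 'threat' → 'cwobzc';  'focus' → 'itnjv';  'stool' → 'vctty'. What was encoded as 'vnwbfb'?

scheme

Treating letters as 0–25, the rule is x ↦ 7x + 25 (mod 26).
Undoing it on vnwbfb: v(21)→15·(21−25)≡18=s; n(13)→15·(13−25)≡2=c; w(22)→15·(22−25)≡7=h; b(1)→15·(1−25)≡4=e; f(5)→15·(5−25)≡12=m; b(1)→15·(1−25)≡4=e (all mod 26).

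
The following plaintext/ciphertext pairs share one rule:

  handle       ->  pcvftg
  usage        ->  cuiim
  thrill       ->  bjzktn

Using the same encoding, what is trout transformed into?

Shifts by position in handle: pos 0: h→p (+8), pos 1: a→c (+2), pos 2: n→v (+8), pos 3: d→f (+2) — repeating every 2. It's a Vigenère-style cipher with numeric key [8,2]: position i shifts by key[i mod 2].
On trout: t+8=b, r+2=t, o+8=w, u+2=w, t+8=b.

btwwb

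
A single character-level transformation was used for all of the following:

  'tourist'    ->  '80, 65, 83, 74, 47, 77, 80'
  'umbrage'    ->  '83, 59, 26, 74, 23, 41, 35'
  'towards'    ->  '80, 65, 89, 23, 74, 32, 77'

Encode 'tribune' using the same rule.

t(#20)→80 and o(#15)→65: differences scale by 3, so n = 3·pos + 20. The formula is n = 3×(alphabet index, a=1) + 20.
Applying it to tribune: t=20→80, r=18→74, i=9→47, b=2→26, u=21→83, n=14→62, e=5→35.

80, 74, 47, 26, 83, 62, 35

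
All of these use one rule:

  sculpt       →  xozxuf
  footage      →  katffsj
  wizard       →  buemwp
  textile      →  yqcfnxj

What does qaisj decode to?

lodge

Shifts by position in sculpt: pos 0: s→x (+5), pos 1: c→o (+12), pos 2: u→z (+5), pos 3: l→x (+12) — repeating every 2. It's a Vigenère-style cipher with numeric key [5,12]: position i shifts by key[i mod 2].
Undoing it on qaisj: q−5=l, a−12=o, i−5=d, s−12=g, j−5=e.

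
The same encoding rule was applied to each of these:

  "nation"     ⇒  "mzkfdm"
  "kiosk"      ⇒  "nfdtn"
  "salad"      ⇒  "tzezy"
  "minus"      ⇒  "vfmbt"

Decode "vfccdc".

n(13)→m(12) and a(0)→z(25) fit y≡17x+25 (mod 26); the inverse of 17 mod 26 is 23. Treating letters as 0–25, the rule is x ↦ 17x + 25 (mod 26).
Reversing it on vfccdc: v(21)→23·(21−25)≡12=m; f(5)→23·(5−25)≡8=i; c(2)→23·(2−25)≡17=r; c(2)→23·(2−25)≡17=r; d(3)→23·(3−25)≡14=o; c(2)→23·(2−25)≡17=r (all mod 26).

mirror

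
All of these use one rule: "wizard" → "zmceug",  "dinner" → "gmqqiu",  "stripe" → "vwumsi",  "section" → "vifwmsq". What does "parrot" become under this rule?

The shift depends on letter class: consonant w→z is +3, but vowel i→m is +4. The rule splits by letter class: vowels +4, consonants +3.
Applying it to parrot: p(cons)+3=s, a(vowel)+4=e, r(cons)+3=u, r(cons)+3=u, o(vowel)+4=s, t(cons)+3=w.

seuusw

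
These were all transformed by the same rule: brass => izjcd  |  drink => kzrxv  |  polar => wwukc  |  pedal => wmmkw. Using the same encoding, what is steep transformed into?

Letter i (0-indexed) is shifted by i+7, so successive shifts are 7, 8, 9, ….
On steep: s+7=z, t+8=b, e+9=n, e+10=o, p+11=a.

zbnoa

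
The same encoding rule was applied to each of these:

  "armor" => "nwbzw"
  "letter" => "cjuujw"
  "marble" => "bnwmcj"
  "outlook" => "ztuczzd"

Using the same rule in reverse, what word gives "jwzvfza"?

a(0)→n(13) and r(17)→w(22) fit y≡25x+13 (mod 26); the inverse of 25 mod 26 is 25. Each letter's alphabet position (a=0..z=25) is mapped through 25·x+13 mod 26 — an affine cipher.
Reversing it on jwzvfza: j(9)→25·(9−13)≡4=e; w(22)→25·(22−13)≡17=r; z(25)→25·(25−13)≡14=o; v(21)→25·(21−13)≡18=s; f(5)→25·(5−13)≡8=i; z(25)→25·(25−13)≡14=o; a(0)→25·(0−13)≡13=n (all mod 26).

erosion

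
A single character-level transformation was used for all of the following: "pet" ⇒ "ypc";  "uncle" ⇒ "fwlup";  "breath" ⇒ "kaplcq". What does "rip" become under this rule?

aty

The shift depends on letter class: consonant p→y is +9, but vowel e→p is +11. Two shifts are in play — +11 for a/e/i/o/u, +9 for every other letter.
For rip: r(cons)+9=a, i(vowel)+11=t, p(cons)+9=y.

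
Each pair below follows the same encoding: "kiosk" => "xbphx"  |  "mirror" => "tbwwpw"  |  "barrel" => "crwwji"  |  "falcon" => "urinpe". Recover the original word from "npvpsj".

Treating letters as 0–25, the rule is x ↦ 11x + 17 (mod 26).
Undoing it on npvpsj: n(13)→19·(13−17)≡2=c; p(15)→19·(15−17)≡14=o; v(21)→19·(21−17)≡24=y; p(15)→19·(15−17)≡14=o; s(18)→19·(18−17)≡19=t; j(9)→19·(9−17)≡4=e (all mod 26).

coyote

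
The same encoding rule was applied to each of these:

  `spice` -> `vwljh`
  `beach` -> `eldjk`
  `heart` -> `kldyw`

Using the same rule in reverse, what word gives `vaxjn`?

Shifts by position in spice: pos 0: s→v (+3), pos 1: p→w (+7), pos 2: i→l (+3), pos 3: c→j (+7) — repeating every 2. A repeating key of period 2 is used — shifts +3, +7 over and over.
Reversing it on vaxjn: v−3=s, a−7=t, x−3=u, j−7=c, n−3=k.

stuck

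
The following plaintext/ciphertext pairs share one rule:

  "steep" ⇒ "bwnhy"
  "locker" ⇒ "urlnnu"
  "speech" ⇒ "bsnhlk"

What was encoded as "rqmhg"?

index

The shifts repeat in a cycle of length 2: positions 0,1,… shift by +9, +3, then the pattern repeats.
Reversing it on rqmhg: r−9=i, q−3=n, m−9=d, h−3=e, g−9=x.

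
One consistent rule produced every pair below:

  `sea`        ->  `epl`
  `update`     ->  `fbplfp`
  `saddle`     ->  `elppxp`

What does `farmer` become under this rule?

rldypd

The rule splits by letter class: vowels +11, consonants +12.
For farmer: f(cons)+12=r, a(vowel)+11=l, r(cons)+12=d, m(cons)+12=y, e(vowel)+11=p, r(cons)+12=d.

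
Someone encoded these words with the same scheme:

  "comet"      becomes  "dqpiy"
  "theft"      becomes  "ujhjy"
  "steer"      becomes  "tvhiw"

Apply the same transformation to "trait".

utdmy

Each letter shifts forward by (position + 1), i.e. 1, 2, 3, … — the shift grows by one for each successive letter.
Applying it to trait: t+1=u, r+2=t, a+3=d, i+4=m, t+5=y.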